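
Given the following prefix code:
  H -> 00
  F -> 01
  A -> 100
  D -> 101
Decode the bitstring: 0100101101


Decoding step by step:
Bits 01 -> F
Bits 00 -> H
Bits 101 -> D
Bits 101 -> D


Decoded message: FHDD


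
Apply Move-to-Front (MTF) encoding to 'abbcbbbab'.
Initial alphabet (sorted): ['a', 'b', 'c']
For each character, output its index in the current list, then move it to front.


MTF encoding:
'a': index 0 in ['a', 'b', 'c'] -> ['a', 'b', 'c']
'b': index 1 in ['a', 'b', 'c'] -> ['b', 'a', 'c']
'b': index 0 in ['b', 'a', 'c'] -> ['b', 'a', 'c']
'c': index 2 in ['b', 'a', 'c'] -> ['c', 'b', 'a']
'b': index 1 in ['c', 'b', 'a'] -> ['b', 'c', 'a']
'b': index 0 in ['b', 'c', 'a'] -> ['b', 'c', 'a']
'b': index 0 in ['b', 'c', 'a'] -> ['b', 'c', 'a']
'a': index 2 in ['b', 'c', 'a'] -> ['a', 'b', 'c']
'b': index 1 in ['a', 'b', 'c'] -> ['b', 'a', 'c']


Output: [0, 1, 0, 2, 1, 0, 0, 2, 1]


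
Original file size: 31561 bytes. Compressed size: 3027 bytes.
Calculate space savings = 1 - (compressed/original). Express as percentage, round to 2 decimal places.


ratio = compressed/original = 3027/31561 = 0.09591
savings = 1 - ratio = 1 - 0.09591 = 0.90409
as a percentage: 0.90409 * 100 = 90.41%

Space savings = 1 - 3027/31561 = 90.41%


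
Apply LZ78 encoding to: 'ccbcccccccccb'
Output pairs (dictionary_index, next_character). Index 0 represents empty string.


LZ78 encoding steps:
Dictionary: {0: ''}
Step 1: w='' (idx 0), next='c' -> output (0, 'c'), add 'c' as idx 1
Step 2: w='c' (idx 1), next='b' -> output (1, 'b'), add 'cb' as idx 2
Step 3: w='c' (idx 1), next='c' -> output (1, 'c'), add 'cc' as idx 3
Step 4: w='cc' (idx 3), next='c' -> output (3, 'c'), add 'ccc' as idx 4
Step 5: w='ccc' (idx 4), next='c' -> output (4, 'c'), add 'cccc' as idx 5
Step 6: w='' (idx 0), next='b' -> output (0, 'b'), add 'b' as idx 6


Encoded: [(0, 'c'), (1, 'b'), (1, 'c'), (3, 'c'), (4, 'c'), (0, 'b')]


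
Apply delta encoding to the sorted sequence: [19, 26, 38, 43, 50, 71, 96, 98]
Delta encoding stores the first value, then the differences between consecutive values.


First value: 19
Deltas:
  26 - 19 = 7
  38 - 26 = 12
  43 - 38 = 5
  50 - 43 = 7
  71 - 50 = 21
  96 - 71 = 25
  98 - 96 = 2


Delta encoded: [19, 7, 12, 5, 7, 21, 25, 2]


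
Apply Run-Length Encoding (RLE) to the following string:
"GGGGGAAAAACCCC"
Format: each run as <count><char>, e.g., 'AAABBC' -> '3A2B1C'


Scanning runs left to right:
  i=0: run of 'G' x 5 -> '5G'
  i=5: run of 'A' x 5 -> '5A'
  i=10: run of 'C' x 4 -> '4C'

RLE = 5G5A4C


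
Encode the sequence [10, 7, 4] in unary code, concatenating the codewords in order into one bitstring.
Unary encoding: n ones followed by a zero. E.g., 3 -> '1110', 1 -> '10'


Encode each number as n ones followed by a terminating 0:
  10 -> 11111111110 (11 bits)
  7 -> 11111110 (8 bits)
  4 -> 11110 (5 bits)
Total length = 11 + 8 + 5 = 24 bits.

Unary([10, 7, 4]) = 111111111101111111011110 (24 bits)


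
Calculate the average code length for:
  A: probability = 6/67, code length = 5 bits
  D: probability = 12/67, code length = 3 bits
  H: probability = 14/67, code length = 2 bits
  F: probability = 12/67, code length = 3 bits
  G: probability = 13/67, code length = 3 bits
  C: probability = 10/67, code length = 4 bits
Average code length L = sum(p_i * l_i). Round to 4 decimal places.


Weighted contributions p_i * l_i:
  A: (6/67) * 5 = 30/67
  D: (12/67) * 3 = 36/67
  H: (14/67) * 2 = 28/67
  F: (12/67) * 3 = 36/67
  G: (13/67) * 3 = 39/67
  C: (10/67) * 4 = 40/67
Sum = (30 + 36 + 28 + 36 + 39 + 40)/67 = 209/67

L = 209/67 = 3.1194 bits/symbol


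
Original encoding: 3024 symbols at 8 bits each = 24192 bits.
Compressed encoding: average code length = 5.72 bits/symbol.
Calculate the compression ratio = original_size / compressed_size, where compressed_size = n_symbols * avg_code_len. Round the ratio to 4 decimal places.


original_size = n_symbols * orig_bits = 3024 * 8 = 24192 bits
compressed_size = n_symbols * avg_code_len = 3024 * 5.72 = 17297.28 bits
ratio = original_size / compressed_size = 24192 / 17297.28 = 1.3986

Compression ratio = 1.3986


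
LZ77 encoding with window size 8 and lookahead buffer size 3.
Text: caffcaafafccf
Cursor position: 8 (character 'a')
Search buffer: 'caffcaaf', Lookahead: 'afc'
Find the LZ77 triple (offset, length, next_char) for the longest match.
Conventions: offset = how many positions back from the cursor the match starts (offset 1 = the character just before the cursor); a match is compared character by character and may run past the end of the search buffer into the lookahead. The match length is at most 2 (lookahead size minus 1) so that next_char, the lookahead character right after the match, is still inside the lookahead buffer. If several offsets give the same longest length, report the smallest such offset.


Try each offset into the search buffer:
  offset=1 (pos 7, char 'f'): match length 0
  offset=2 (pos 6, char 'a'): match length 2
  offset=3 (pos 5, char 'a'): match length 1
  offset=4 (pos 4, char 'c'): match length 0
  offset=5 (pos 3, char 'f'): match length 0
  offset=6 (pos 2, char 'f'): match length 0
  offset=7 (pos 1, char 'a'): match length 2
  offset=8 (pos 0, char 'c'): match length 0
Longest match has length 2, found at offsets 2, 7; take the smallest, offset 2.
next_char = character at position 8 + 2 = 10 -> 'c'

Best match: offset=2, length=2 (matching 'af' starting at position 6)
LZ77 triple: (2, 2, 'c')


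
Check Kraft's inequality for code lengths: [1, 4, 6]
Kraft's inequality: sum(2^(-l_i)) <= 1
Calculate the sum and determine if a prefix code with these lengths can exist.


Sum = 2^(-1) + 2^(-4) + 2^(-6)
    = 0.5 + 0.0625 + 0.015625
    = 37/64 = 0.578125
Since 0.578125 <= 1, Kraft's inequality IS satisfied.
A prefix code with these lengths CAN exist.

Kraft sum = 0.578125. Satisfied.


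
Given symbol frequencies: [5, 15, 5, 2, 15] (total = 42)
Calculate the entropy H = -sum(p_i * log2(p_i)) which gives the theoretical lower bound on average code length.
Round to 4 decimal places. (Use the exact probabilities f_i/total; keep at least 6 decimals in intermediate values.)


Per-symbol terms -p_i * log2(p_i) with p_i = f_i/42:
  p = 5/42 = 0.119048: log2(p) = -3.070389, -p*log2(p) = 0.365523
  p = 15/42 = 0.357143: log2(p) = -1.485427, -p*log2(p) = 0.530510
  p = 5/42 = 0.119048: log2(p) = -3.070389, -p*log2(p) = 0.365523
  p = 2/42 = 0.047619: log2(p) = -4.392317, -p*log2(p) = 0.209158
  p = 15/42 = 0.357143: log2(p) = -1.485427, -p*log2(p) = 0.530510
H = 0.365523 + 0.530510 + 0.365523 + 0.209158 + 0.530510 = 2.001224

H = 2.0012 bits/symbol


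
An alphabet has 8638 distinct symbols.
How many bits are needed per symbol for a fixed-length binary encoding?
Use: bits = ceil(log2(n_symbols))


log2(8638) = 13.0765
Bracket: 2^13 = 8192 < 8638 <= 2^14 = 16384
So ceil(log2(8638)) = 14

bits = ceil(log2(8638)) = ceil(13.0765) = 14 bits


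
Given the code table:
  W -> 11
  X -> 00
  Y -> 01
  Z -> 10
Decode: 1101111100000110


Decoding:
11 -> W
01 -> Y
11 -> W
11 -> W
00 -> X
00 -> X
01 -> Y
10 -> Z


Result: WYWWXXYZ


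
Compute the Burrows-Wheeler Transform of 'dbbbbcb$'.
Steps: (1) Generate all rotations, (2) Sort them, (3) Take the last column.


Rotations (sorted):
  0: $dbbbbcb -> last char: b
  1: b$dbbbbc -> last char: c
  2: bbbbcb$d -> last char: d
  3: bbbcb$db -> last char: b
  4: bbcb$dbb -> last char: b
  5: bcb$dbbb -> last char: b
  6: cb$dbbbb -> last char: b
  7: dbbbbcb$ -> last char: $


BWT = bcdbbbb$


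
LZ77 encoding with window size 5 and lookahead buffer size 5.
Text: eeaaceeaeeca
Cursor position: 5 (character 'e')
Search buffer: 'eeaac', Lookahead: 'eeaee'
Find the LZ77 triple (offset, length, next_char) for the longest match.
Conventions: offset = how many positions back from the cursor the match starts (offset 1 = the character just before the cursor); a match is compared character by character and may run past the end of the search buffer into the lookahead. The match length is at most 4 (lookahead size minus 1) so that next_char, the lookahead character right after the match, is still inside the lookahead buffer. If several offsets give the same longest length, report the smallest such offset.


Try each offset into the search buffer:
  offset=1 (pos 4, char 'c'): match length 0
  offset=2 (pos 3, char 'a'): match length 0
  offset=3 (pos 2, char 'a'): match length 0
  offset=4 (pos 1, char 'e'): match length 1
  offset=5 (pos 0, char 'e'): match length 3
Longest match has length 3 at offset 5.
next_char = character at position 5 + 3 = 8 -> 'e'

Best match: offset=5, length=3 (matching 'eea' starting at position 0)
LZ77 triple: (5, 3, 'e')


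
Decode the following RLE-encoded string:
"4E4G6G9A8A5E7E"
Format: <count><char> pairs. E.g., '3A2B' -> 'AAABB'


Expanding each <count><char> pair:
  4E -> 'EEEE'
  4G -> 'GGGG'
  6G -> 'GGGGGG'
  9A -> 'AAAAAAAAA'
  8A -> 'AAAAAAAA'
  5E -> 'EEEEE'
  7E -> 'EEEEEEE'

Decoded = EEEEGGGGGGGGGGAAAAAAAAAAAAAAAAAEEEEEEEEEEEE


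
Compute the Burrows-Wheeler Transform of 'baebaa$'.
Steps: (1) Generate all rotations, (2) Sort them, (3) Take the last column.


Rotations (sorted):
  0: $baebaa -> last char: a
  1: a$baeba -> last char: a
  2: aa$baeb -> last char: b
  3: aebaa$b -> last char: b
  4: baa$bae -> last char: e
  5: baebaa$ -> last char: $
  6: ebaa$ba -> last char: a


BWT = aabbe$a


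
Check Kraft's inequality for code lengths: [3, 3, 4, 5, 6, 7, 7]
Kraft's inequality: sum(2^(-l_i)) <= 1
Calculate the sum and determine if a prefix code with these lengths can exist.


Sum = 2^(-3) + 2^(-3) + 2^(-4) + 2^(-5) + 2^(-6) + 2^(-7) + 2^(-7)
    = 0.125 + 0.125 + 0.0625 + 0.03125 + 0.015625 + 0.0078125 + 0.0078125
    = 48/128 = 0.375
Since 0.375 <= 1, Kraft's inequality IS satisfied.
A prefix code with these lengths CAN exist.

Kraft sum = 0.375. Satisfied.


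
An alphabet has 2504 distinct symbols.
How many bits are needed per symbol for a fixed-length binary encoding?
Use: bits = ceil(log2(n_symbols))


log2(2504) = 11.29
Bracket: 2^11 = 2048 < 2504 <= 2^12 = 4096
So ceil(log2(2504)) = 12

bits = ceil(log2(2504)) = ceil(11.29) = 12 bits


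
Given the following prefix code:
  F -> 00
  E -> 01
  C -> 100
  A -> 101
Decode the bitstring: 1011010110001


Decoding step by step:
Bits 101 -> A
Bits 101 -> A
Bits 01 -> E
Bits 100 -> C
Bits 01 -> E


Decoded message: AAECE


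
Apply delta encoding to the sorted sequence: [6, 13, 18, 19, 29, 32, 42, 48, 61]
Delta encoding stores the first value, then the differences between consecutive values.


First value: 6
Deltas:
  13 - 6 = 7
  18 - 13 = 5
  19 - 18 = 1
  29 - 19 = 10
  32 - 29 = 3
  42 - 32 = 10
  48 - 42 = 6
  61 - 48 = 13


Delta encoded: [6, 7, 5, 1, 10, 3, 10, 6, 13]


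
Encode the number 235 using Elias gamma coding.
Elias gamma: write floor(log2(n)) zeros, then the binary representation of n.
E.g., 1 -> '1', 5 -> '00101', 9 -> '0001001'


num_bits = floor(log2(235)) + 1 = 8
leading_zeros = num_bits - 1 = 7
binary(235) = 11101011

Elias gamma(235) = '0000000' + '11101011' = 000000011101011 (15 bits)


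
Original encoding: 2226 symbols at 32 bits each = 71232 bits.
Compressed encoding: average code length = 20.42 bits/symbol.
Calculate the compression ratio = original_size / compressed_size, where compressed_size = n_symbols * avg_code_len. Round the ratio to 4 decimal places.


original_size = n_symbols * orig_bits = 2226 * 32 = 71232 bits
compressed_size = n_symbols * avg_code_len = 2226 * 20.42 = 45454.92 bits
ratio = original_size / compressed_size = 71232 / 45454.92 = 1.5671

Compression ratio = 1.5671


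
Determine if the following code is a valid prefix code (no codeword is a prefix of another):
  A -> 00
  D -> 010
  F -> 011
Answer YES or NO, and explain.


Checking each pair (does one codeword prefix another?):
  A='00' vs D='010': no prefix
  A='00' vs F='011': no prefix
  D='010' vs A='00': no prefix
  D='010' vs F='011': no prefix
  F='011' vs A='00': no prefix
  F='011' vs D='010': no prefix
No violation found over all pairs.

YES -- this is a valid prefix code. No codeword is a prefix of any other codeword.


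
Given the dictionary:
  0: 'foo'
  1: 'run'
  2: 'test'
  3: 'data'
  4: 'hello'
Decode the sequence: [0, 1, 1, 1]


Look up each index in the dictionary:
  0 -> 'foo'
  1 -> 'run'
  1 -> 'run'
  1 -> 'run'

Decoded: "foo run run run"


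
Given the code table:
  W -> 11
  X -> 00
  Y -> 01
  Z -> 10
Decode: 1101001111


Decoding:
11 -> W
01 -> Y
00 -> X
11 -> W
11 -> W


Result: WYXWW


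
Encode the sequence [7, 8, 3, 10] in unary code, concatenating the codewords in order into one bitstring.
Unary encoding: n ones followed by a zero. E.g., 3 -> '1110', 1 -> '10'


Encode each number as n ones followed by a terminating 0:
  7 -> 11111110 (8 bits)
  8 -> 111111110 (9 bits)
  3 -> 1110 (4 bits)
  10 -> 11111111110 (11 bits)
Total length = 8 + 9 + 4 + 11 = 32 bits.

Unary([7, 8, 3, 10]) = 11111110111111110111011111111110 (32 bits)


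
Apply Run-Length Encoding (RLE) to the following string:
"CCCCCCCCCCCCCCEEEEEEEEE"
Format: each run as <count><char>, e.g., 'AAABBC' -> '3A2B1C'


Scanning runs left to right:
  i=0: run of 'C' x 14 -> '14C'
  i=14: run of 'E' x 9 -> '9E'

RLE = 14C9E


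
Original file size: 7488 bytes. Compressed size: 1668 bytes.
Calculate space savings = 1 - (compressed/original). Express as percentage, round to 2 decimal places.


ratio = compressed/original = 1668/7488 = 0.222756
savings = 1 - ratio = 1 - 0.222756 = 0.777244
as a percentage: 0.777244 * 100 = 77.72%

Space savings = 1 - 1668/7488 = 77.72%


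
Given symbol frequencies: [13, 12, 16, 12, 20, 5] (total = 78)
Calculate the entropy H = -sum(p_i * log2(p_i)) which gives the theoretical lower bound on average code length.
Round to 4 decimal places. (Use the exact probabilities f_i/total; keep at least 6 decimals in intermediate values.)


Per-symbol terms -p_i * log2(p_i) with p_i = f_i/78:
  p = 13/78 = 0.166667: log2(p) = -2.584963, -p*log2(p) = 0.430827
  p = 12/78 = 0.153846: log2(p) = -2.700440, -p*log2(p) = 0.415452
  p = 16/78 = 0.205128: log2(p) = -2.285402, -p*log2(p) = 0.468800
  p = 12/78 = 0.153846: log2(p) = -2.700440, -p*log2(p) = 0.415452
  p = 20/78 = 0.256410: log2(p) = -1.963474, -p*log2(p) = 0.503455
  p = 5/78 = 0.064103: log2(p) = -3.963474, -p*log2(p) = 0.254069
H = 0.430827 + 0.415452 + 0.468800 + 0.415452 + 0.503455 + 0.254069 = 2.488055

H = 2.4881 bits/symbol


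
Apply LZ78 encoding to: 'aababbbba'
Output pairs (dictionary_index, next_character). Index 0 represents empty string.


LZ78 encoding steps:
Dictionary: {0: ''}
Step 1: w='' (idx 0), next='a' -> output (0, 'a'), add 'a' as idx 1
Step 2: w='a' (idx 1), next='b' -> output (1, 'b'), add 'ab' as idx 2
Step 3: w='ab' (idx 2), next='b' -> output (2, 'b'), add 'abb' as idx 3
Step 4: w='' (idx 0), next='b' -> output (0, 'b'), add 'b' as idx 4
Step 5: w='b' (idx 4), next='a' -> output (4, 'a'), add 'ba' as idx 5


Encoded: [(0, 'a'), (1, 'b'), (2, 'b'), (0, 'b'), (4, 'a')]


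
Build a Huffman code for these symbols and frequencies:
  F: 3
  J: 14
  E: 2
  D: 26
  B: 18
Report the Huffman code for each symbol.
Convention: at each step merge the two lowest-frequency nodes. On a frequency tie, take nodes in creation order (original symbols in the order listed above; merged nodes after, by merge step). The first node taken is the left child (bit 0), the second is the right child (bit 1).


Huffman tree construction:
Step 1: Merge E(2) + F(3) = 5
Step 2: Merge (E+F)(5) + J(14) = 19
Step 3: Merge B(18) + ((E+F)+J)(19) = 37
Step 4: Merge D(26) + (B+((E+F)+J))(37) = 63
Read each symbol's code off the tree from the root (left child = 0, right child = 1).

Codes:
  F: 1101 (length 4)
  J: 111 (length 3)
  E: 1100 (length 4)
  D: 0 (length 1)
  B: 10 (length 2)
Average code length: 124/63 = 1.9683 bits/symbol


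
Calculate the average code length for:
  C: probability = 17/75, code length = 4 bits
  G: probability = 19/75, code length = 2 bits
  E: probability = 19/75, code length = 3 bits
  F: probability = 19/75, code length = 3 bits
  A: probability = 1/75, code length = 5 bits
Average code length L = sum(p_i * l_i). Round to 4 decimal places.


Weighted contributions p_i * l_i:
  C: (17/75) * 4 = 68/75
  G: (19/75) * 2 = 38/75
  E: (19/75) * 3 = 57/75
  F: (19/75) * 3 = 57/75
  A: (1/75) * 5 = 5/75
Sum = (68 + 38 + 57 + 57 + 5)/75 = 225/75

L = 225/75 = 3.0000 bits/symbol


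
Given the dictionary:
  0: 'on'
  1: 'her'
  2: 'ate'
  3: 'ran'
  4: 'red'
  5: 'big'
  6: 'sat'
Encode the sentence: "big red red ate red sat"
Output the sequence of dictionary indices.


Look up each word in the dictionary:
  'big' -> 5
  'red' -> 4
  'red' -> 4
  'ate' -> 2
  'red' -> 4
  'sat' -> 6

Encoded: [5, 4, 4, 2, 4, 6]


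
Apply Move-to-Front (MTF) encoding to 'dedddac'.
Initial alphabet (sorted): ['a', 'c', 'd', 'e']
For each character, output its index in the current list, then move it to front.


MTF encoding:
'd': index 2 in ['a', 'c', 'd', 'e'] -> ['d', 'a', 'c', 'e']
'e': index 3 in ['d', 'a', 'c', 'e'] -> ['e', 'd', 'a', 'c']
'd': index 1 in ['e', 'd', 'a', 'c'] -> ['d', 'e', 'a', 'c']
'd': index 0 in ['d', 'e', 'a', 'c'] -> ['d', 'e', 'a', 'c']
'd': index 0 in ['d', 'e', 'a', 'c'] -> ['d', 'e', 'a', 'c']
'a': index 2 in ['d', 'e', 'a', 'c'] -> ['a', 'd', 'e', 'c']
'c': index 3 in ['a', 'd', 'e', 'c'] -> ['c', 'a', 'd', 'e']


Output: [2, 3, 1, 0, 0, 2, 3]


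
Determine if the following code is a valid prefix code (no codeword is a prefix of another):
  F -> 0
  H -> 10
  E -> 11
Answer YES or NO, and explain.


Checking each pair (does one codeword prefix another?):
  F='0' vs H='10': no prefix
  F='0' vs E='11': no prefix
  H='10' vs F='0': no prefix
  H='10' vs E='11': no prefix
  E='11' vs F='0': no prefix
  E='11' vs H='10': no prefix
No violation found over all pairs.

YES -- this is a valid prefix code. No codeword is a prefix of any other codeword.


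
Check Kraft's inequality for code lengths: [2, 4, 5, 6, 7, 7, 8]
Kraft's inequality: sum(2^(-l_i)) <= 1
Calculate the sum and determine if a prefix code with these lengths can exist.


Sum = 2^(-2) + 2^(-4) + 2^(-5) + 2^(-6) + 2^(-7) + 2^(-7) + 2^(-8)
    = 0.25 + 0.0625 + 0.03125 + 0.015625 + 0.0078125 + 0.0078125 + 0.00390625
    = 97/256 = 0.37890625
Since 0.37890625 <= 1, Kraft's inequality IS satisfied.
A prefix code with these lengths CAN exist.

Kraft sum = 0.37890625. Satisfied.


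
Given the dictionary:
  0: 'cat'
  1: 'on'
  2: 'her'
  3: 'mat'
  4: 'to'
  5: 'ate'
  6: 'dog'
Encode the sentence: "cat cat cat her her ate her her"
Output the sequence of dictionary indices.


Look up each word in the dictionary:
  'cat' -> 0
  'cat' -> 0
  'cat' -> 0
  'her' -> 2
  'her' -> 2
  'ate' -> 5
  'her' -> 2
  'her' -> 2

Encoded: [0, 0, 0, 2, 2, 5, 2, 2]


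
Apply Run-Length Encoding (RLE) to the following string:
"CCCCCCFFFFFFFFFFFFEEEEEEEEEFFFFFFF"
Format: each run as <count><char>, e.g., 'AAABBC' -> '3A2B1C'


Scanning runs left to right:
  i=0: run of 'C' x 6 -> '6C'
  i=6: run of 'F' x 12 -> '12F'
  i=18: run of 'E' x 9 -> '9E'
  i=27: run of 'F' x 7 -> '7F'

RLE = 6C12F9E7F


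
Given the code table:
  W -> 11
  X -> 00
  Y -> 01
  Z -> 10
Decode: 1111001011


Decoding:
11 -> W
11 -> W
00 -> X
10 -> Z
11 -> W


Result: WWXZW


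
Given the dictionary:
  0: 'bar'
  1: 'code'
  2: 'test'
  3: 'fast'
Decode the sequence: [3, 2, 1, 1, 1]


Look up each index in the dictionary:
  3 -> 'fast'
  2 -> 'test'
  1 -> 'code'
  1 -> 'code'
  1 -> 'code'

Decoded: "fast test code code code"


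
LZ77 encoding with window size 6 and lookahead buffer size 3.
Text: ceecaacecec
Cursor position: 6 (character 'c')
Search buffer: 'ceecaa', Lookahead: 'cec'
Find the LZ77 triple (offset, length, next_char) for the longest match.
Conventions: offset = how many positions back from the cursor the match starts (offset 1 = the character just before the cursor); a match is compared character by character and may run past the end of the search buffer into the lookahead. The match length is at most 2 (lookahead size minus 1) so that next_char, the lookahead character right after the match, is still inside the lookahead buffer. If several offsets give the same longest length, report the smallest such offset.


Try each offset into the search buffer:
  offset=1 (pos 5, char 'a'): match length 0
  offset=2 (pos 4, char 'a'): match length 0
  offset=3 (pos 3, char 'c'): match length 1
  offset=4 (pos 2, char 'e'): match length 0
  offset=5 (pos 1, char 'e'): match length 0
  offset=6 (pos 0, char 'c'): match length 2
Longest match has length 2 at offset 6.
next_char = character at position 6 + 2 = 8 -> 'c'

Best match: offset=6, length=2 (matching 'ce' starting at position 0)
LZ77 triple: (6, 2, 'c')


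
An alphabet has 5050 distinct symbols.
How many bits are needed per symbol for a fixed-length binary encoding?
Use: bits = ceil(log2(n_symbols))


log2(5050) = 12.3021
Bracket: 2^12 = 4096 < 5050 <= 2^13 = 8192
So ceil(log2(5050)) = 13

bits = ceil(log2(5050)) = ceil(12.3021) = 13 bits


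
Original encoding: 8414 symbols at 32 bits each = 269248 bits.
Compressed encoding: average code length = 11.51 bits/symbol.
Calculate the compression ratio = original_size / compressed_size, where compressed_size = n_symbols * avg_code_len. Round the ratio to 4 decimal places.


original_size = n_symbols * orig_bits = 8414 * 32 = 269248 bits
compressed_size = n_symbols * avg_code_len = 8414 * 11.51 = 96845.14 bits
ratio = original_size / compressed_size = 269248 / 96845.14 = 2.7802

Compression ratio = 2.7802


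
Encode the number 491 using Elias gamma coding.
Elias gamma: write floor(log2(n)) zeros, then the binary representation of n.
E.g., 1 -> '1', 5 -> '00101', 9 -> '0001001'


num_bits = floor(log2(491)) + 1 = 9
leading_zeros = num_bits - 1 = 8
binary(491) = 111101011

Elias gamma(491) = '00000000' + '111101011' = 00000000111101011 (17 bits)


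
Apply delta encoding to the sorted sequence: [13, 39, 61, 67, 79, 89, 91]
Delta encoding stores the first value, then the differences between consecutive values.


First value: 13
Deltas:
  39 - 13 = 26
  61 - 39 = 22
  67 - 61 = 6
  79 - 67 = 12
  89 - 79 = 10
  91 - 89 = 2


Delta encoded: [13, 26, 22, 6, 12, 10, 2]


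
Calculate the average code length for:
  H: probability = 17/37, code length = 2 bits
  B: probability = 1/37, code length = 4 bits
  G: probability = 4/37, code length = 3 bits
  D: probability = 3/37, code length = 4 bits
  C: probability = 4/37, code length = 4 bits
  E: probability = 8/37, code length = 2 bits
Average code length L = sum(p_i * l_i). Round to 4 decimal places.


Weighted contributions p_i * l_i:
  H: (17/37) * 2 = 34/37
  B: (1/37) * 4 = 4/37
  G: (4/37) * 3 = 12/37
  D: (3/37) * 4 = 12/37
  C: (4/37) * 4 = 16/37
  E: (8/37) * 2 = 16/37
Sum = (34 + 4 + 12 + 12 + 16 + 16)/37 = 94/37

L = 94/37 = 2.5405 bits/symbol


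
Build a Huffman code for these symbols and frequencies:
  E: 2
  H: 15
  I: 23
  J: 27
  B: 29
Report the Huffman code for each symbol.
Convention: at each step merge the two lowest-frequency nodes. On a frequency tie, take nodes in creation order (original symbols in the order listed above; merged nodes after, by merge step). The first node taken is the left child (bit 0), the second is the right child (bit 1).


Huffman tree construction:
Step 1: Merge E(2) + H(15) = 17
Step 2: Merge (E+H)(17) + I(23) = 40
Step 3: Merge J(27) + B(29) = 56
Step 4: Merge ((E+H)+I)(40) + (J+B)(56) = 96
Read each symbol's code off the tree from the root (left child = 0, right child = 1).

Codes:
  E: 000 (length 3)
  H: 001 (length 3)
  I: 01 (length 2)
  J: 10 (length 2)
  B: 11 (length 2)
Average code length: 209/96 = 2.1771 bits/symbol


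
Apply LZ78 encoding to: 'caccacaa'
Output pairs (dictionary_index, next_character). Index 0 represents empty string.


LZ78 encoding steps:
Dictionary: {0: ''}
Step 1: w='' (idx 0), next='c' -> output (0, 'c'), add 'c' as idx 1
Step 2: w='' (idx 0), next='a' -> output (0, 'a'), add 'a' as idx 2
Step 3: w='c' (idx 1), next='c' -> output (1, 'c'), add 'cc' as idx 3
Step 4: w='a' (idx 2), next='c' -> output (2, 'c'), add 'ac' as idx 4
Step 5: w='a' (idx 2), next='a' -> output (2, 'a'), add 'aa' as idx 5


Encoded: [(0, 'c'), (0, 'a'), (1, 'c'), (2, 'c'), (2, 'a')]


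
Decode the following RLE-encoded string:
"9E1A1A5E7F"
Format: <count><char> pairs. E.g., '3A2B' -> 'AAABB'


Expanding each <count><char> pair:
  9E -> 'EEEEEEEEE'
  1A -> 'A'
  1A -> 'A'
  5E -> 'EEEEE'
  7F -> 'FFFFFFF'

Decoded = EEEEEEEEEAAEEEEEFFFFFFF


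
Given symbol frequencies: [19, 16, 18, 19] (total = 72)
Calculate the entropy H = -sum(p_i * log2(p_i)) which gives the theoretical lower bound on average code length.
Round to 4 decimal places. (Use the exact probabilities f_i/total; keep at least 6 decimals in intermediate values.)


Per-symbol terms -p_i * log2(p_i) with p_i = f_i/72:
  p = 19/72 = 0.263889: log2(p) = -1.921997, -p*log2(p) = 0.507194
  p = 16/72 = 0.222222: log2(p) = -2.169925, -p*log2(p) = 0.482206
  p = 18/72 = 0.250000: log2(p) = -2.000000, -p*log2(p) = 0.500000
  p = 19/72 = 0.263889: log2(p) = -1.921997, -p*log2(p) = 0.507194
H = 0.507194 + 0.482206 + 0.500000 + 0.507194 = 1.996594

H = 1.9966 bits/symbol


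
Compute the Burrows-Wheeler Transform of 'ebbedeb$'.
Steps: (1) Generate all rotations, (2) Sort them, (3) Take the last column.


Rotations (sorted):
  0: $ebbedeb -> last char: b
  1: b$ebbede -> last char: e
  2: bbedeb$e -> last char: e
  3: bedeb$eb -> last char: b
  4: deb$ebbe -> last char: e
  5: eb$ebbed -> last char: d
  6: ebbedeb$ -> last char: $
  7: edeb$ebb -> last char: b


BWT = beebed$b


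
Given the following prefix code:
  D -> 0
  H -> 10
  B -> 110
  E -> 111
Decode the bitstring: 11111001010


Decoding step by step:
Bits 111 -> E
Bits 110 -> B
Bits 0 -> D
Bits 10 -> H
Bits 10 -> H


Decoded message: EBDHH


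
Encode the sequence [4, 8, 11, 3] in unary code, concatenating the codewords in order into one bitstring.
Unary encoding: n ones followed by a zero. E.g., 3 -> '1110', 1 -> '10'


Encode each number as n ones followed by a terminating 0:
  4 -> 11110 (5 bits)
  8 -> 111111110 (9 bits)
  11 -> 111111111110 (12 bits)
  3 -> 1110 (4 bits)
Total length = 5 + 9 + 12 + 4 = 30 bits.

Unary([4, 8, 11, 3]) = 111101111111101111111111101110 (30 bits)


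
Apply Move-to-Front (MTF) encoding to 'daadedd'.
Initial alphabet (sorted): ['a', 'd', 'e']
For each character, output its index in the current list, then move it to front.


MTF encoding:
'd': index 1 in ['a', 'd', 'e'] -> ['d', 'a', 'e']
'a': index 1 in ['d', 'a', 'e'] -> ['a', 'd', 'e']
'a': index 0 in ['a', 'd', 'e'] -> ['a', 'd', 'e']
'd': index 1 in ['a', 'd', 'e'] -> ['d', 'a', 'e']
'e': index 2 in ['d', 'a', 'e'] -> ['e', 'd', 'a']
'd': index 1 in ['e', 'd', 'a'] -> ['d', 'e', 'a']
'd': index 0 in ['d', 'e', 'a'] -> ['d', 'e', 'a']


Output: [1, 1, 0, 1, 2, 1, 0]


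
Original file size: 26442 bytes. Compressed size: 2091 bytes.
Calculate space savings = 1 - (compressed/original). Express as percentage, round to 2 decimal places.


ratio = compressed/original = 2091/26442 = 0.079079
savings = 1 - ratio = 1 - 0.079079 = 0.920921
as a percentage: 0.920921 * 100 = 92.09%

Space savings = 1 - 2091/26442 = 92.09%


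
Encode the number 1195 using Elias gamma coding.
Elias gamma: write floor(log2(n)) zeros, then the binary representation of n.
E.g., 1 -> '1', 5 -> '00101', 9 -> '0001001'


num_bits = floor(log2(1195)) + 1 = 11
leading_zeros = num_bits - 1 = 10
binary(1195) = 10010101011

Elias gamma(1195) = '0000000000' + '10010101011' = 000000000010010101011 (21 bits)


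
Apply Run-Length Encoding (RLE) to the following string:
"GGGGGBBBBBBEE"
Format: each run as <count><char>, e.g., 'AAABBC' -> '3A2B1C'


Scanning runs left to right:
  i=0: run of 'G' x 5 -> '5G'
  i=5: run of 'B' x 6 -> '6B'
  i=11: run of 'E' x 2 -> '2E'

RLE = 5G6B2E


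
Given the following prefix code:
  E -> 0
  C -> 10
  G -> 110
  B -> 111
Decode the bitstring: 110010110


Decoding step by step:
Bits 110 -> G
Bits 0 -> E
Bits 10 -> C
Bits 110 -> G


Decoded message: GECG


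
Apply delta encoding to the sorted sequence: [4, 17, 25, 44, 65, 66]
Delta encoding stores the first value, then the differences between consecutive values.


First value: 4
Deltas:
  17 - 4 = 13
  25 - 17 = 8
  44 - 25 = 19
  65 - 44 = 21
  66 - 65 = 1


Delta encoded: [4, 13, 8, 19, 21, 1]


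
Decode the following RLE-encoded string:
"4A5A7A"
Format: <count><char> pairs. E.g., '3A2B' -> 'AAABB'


Expanding each <count><char> pair:
  4A -> 'AAAA'
  5A -> 'AAAAA'
  7A -> 'AAAAAAA'

Decoded = AAAAAAAAAAAAAAAA


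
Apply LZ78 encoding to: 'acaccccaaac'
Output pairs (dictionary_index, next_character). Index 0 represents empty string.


LZ78 encoding steps:
Dictionary: {0: ''}
Step 1: w='' (idx 0), next='a' -> output (0, 'a'), add 'a' as idx 1
Step 2: w='' (idx 0), next='c' -> output (0, 'c'), add 'c' as idx 2
Step 3: w='a' (idx 1), next='c' -> output (1, 'c'), add 'ac' as idx 3
Step 4: w='c' (idx 2), next='c' -> output (2, 'c'), add 'cc' as idx 4
Step 5: w='c' (idx 2), next='a' -> output (2, 'a'), add 'ca' as idx 5
Step 6: w='a' (idx 1), next='a' -> output (1, 'a'), add 'aa' as idx 6
Step 7: w='c' (idx 2), end of input -> output (2, '')


Encoded: [(0, 'a'), (0, 'c'), (1, 'c'), (2, 'c'), (2, 'a'), (1, 'a'), (2, '')]


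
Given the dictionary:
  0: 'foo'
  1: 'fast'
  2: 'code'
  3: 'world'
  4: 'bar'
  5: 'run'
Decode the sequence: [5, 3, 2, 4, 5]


Look up each index in the dictionary:
  5 -> 'run'
  3 -> 'world'
  2 -> 'code'
  4 -> 'bar'
  5 -> 'run'

Decoded: "run world code bar run"


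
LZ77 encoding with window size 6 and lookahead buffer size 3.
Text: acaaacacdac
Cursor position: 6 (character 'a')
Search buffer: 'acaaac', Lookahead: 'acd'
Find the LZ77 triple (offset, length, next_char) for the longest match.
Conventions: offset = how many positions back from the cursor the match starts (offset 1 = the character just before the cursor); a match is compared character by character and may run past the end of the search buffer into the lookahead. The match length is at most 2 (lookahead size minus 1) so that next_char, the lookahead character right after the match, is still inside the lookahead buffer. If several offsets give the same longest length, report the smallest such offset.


Try each offset into the search buffer:
  offset=1 (pos 5, char 'c'): match length 0
  offset=2 (pos 4, char 'a'): match length 2
  offset=3 (pos 3, char 'a'): match length 1
  offset=4 (pos 2, char 'a'): match length 1
  offset=5 (pos 1, char 'c'): match length 0
  offset=6 (pos 0, char 'a'): match length 2
Longest match has length 2, found at offsets 2, 6; take the smallest, offset 2.
next_char = character at position 6 + 2 = 8 -> 'd'

Best match: offset=2, length=2 (matching 'ac' starting at position 4)
LZ77 triple: (2, 2, 'd')


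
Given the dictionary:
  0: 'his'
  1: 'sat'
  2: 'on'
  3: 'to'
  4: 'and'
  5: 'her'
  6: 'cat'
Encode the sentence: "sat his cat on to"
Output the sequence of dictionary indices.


Look up each word in the dictionary:
  'sat' -> 1
  'his' -> 0
  'cat' -> 6
  'on' -> 2
  'to' -> 3

Encoded: [1, 0, 6, 2, 3]


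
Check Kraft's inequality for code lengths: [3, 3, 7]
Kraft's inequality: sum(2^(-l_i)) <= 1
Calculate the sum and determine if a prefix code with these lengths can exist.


Sum = 2^(-3) + 2^(-3) + 2^(-7)
    = 0.125 + 0.125 + 0.0078125
    = 33/128 = 0.2578125
Since 0.2578125 <= 1, Kraft's inequality IS satisfied.
A prefix code with these lengths CAN exist.

Kraft sum = 0.2578125. Satisfied.


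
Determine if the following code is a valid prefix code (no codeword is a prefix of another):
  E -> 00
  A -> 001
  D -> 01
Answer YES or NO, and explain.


Checking each pair (does one codeword prefix another?):
  E='00' vs A='001': prefix -- VIOLATION

NO -- this is NOT a valid prefix code. E (00) is a prefix of A (001).


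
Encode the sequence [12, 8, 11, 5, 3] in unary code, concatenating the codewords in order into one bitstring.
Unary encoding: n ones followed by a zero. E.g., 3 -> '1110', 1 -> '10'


Encode each number as n ones followed by a terminating 0:
  12 -> 1111111111110 (13 bits)
  8 -> 111111110 (9 bits)
  11 -> 111111111110 (12 bits)
  5 -> 111110 (6 bits)
  3 -> 1110 (4 bits)
Total length = 13 + 9 + 12 + 6 + 4 = 44 bits.

Unary([12, 8, 11, 5, 3]) = 11111111111101111111101111111111101111101110 (44 bits)


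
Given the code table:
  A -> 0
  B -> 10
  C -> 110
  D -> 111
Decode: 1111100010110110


Decoding:
111 -> D
110 -> C
0 -> A
0 -> A
10 -> B
110 -> C
110 -> C


Result: DCAABCC


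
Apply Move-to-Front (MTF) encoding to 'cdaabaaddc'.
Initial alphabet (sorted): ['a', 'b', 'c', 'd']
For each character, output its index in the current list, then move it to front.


MTF encoding:
'c': index 2 in ['a', 'b', 'c', 'd'] -> ['c', 'a', 'b', 'd']
'd': index 3 in ['c', 'a', 'b', 'd'] -> ['d', 'c', 'a', 'b']
'a': index 2 in ['d', 'c', 'a', 'b'] -> ['a', 'd', 'c', 'b']
'a': index 0 in ['a', 'd', 'c', 'b'] -> ['a', 'd', 'c', 'b']
'b': index 3 in ['a', 'd', 'c', 'b'] -> ['b', 'a', 'd', 'c']
'a': index 1 in ['b', 'a', 'd', 'c'] -> ['a', 'b', 'd', 'c']
'a': index 0 in ['a', 'b', 'd', 'c'] -> ['a', 'b', 'd', 'c']
'd': index 2 in ['a', 'b', 'd', 'c'] -> ['d', 'a', 'b', 'c']
'd': index 0 in ['d', 'a', 'b', 'c'] -> ['d', 'a', 'b', 'c']
'c': index 3 in ['d', 'a', 'b', 'c'] -> ['c', 'd', 'a', 'b']


Output: [2, 3, 2, 0, 3, 1, 0, 2, 0, 3]


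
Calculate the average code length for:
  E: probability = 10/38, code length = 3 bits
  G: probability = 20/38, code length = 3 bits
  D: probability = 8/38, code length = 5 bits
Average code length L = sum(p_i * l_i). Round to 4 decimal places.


Weighted contributions p_i * l_i:
  E: (10/38) * 3 = 30/38
  G: (20/38) * 3 = 60/38
  D: (8/38) * 5 = 40/38
Sum = (30 + 60 + 40)/38 = 130/38

L = 130/38 = 3.4211 bits/symbol


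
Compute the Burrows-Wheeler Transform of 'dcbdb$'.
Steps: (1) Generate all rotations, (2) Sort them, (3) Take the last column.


Rotations (sorted):
  0: $dcbdb -> last char: b
  1: b$dcbd -> last char: d
  2: bdb$dc -> last char: c
  3: cbdb$d -> last char: d
  4: db$dcb -> last char: b
  5: dcbdb$ -> last char: $


BWT = bdcdb$


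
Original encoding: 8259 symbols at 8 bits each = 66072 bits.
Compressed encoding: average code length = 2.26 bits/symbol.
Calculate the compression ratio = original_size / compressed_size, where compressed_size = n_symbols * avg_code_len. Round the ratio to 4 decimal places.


original_size = n_symbols * orig_bits = 8259 * 8 = 66072 bits
compressed_size = n_symbols * avg_code_len = 8259 * 2.26 = 18665.34 bits
ratio = original_size / compressed_size = 66072 / 18665.34 = 3.5398

Compression ratio = 3.5398


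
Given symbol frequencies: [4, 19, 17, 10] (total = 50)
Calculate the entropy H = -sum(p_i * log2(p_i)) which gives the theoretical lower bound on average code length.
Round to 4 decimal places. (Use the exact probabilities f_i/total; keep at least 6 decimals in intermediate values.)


Per-symbol terms -p_i * log2(p_i) with p_i = f_i/50:
  p = 4/50 = 0.080000: log2(p) = -3.643856, -p*log2(p) = 0.291508
  p = 19/50 = 0.380000: log2(p) = -1.395929, -p*log2(p) = 0.530453
  p = 17/50 = 0.340000: log2(p) = -1.556393, -p*log2(p) = 0.529174
  p = 10/50 = 0.200000: log2(p) = -2.321928, -p*log2(p) = 0.464386
H = 0.291508 + 0.530453 + 0.529174 + 0.464386 = 1.815521

H = 1.8155 bits/symbol


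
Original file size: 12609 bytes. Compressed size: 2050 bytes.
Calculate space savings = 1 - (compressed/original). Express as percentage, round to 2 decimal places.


ratio = compressed/original = 2050/12609 = 0.162582
savings = 1 - ratio = 1 - 0.162582 = 0.837418
as a percentage: 0.837418 * 100 = 83.74%

Space savings = 1 - 2050/12609 = 83.74%


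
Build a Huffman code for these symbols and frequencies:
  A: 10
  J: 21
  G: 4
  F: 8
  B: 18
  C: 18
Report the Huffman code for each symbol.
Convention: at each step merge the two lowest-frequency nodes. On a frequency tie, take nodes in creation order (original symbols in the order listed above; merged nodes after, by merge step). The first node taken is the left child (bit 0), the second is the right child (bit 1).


Huffman tree construction:
Step 1: Merge G(4) + F(8) = 12
Step 2: Merge A(10) + (G+F)(12) = 22
Step 3: Merge B(18) + C(18) = 36
Step 4: Merge J(21) + (A+(G+F))(22) = 43
Step 5: Merge (B+C)(36) + (J+(A+(G+F)))(43) = 79
Read each symbol's code off the tree from the root (left child = 0, right child = 1).

Codes:
  A: 110 (length 3)
  J: 10 (length 2)
  G: 1110 (length 4)
  F: 1111 (length 4)
  B: 00 (length 2)
  C: 01 (length 2)
Average code length: 192/79 = 2.4304 bits/symbol


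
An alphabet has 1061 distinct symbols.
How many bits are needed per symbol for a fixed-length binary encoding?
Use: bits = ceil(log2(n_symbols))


log2(1061) = 10.0512
Bracket: 2^10 = 1024 < 1061 <= 2^11 = 2048
So ceil(log2(1061)) = 11

bits = ceil(log2(1061)) = ceil(10.0512) = 11 bits


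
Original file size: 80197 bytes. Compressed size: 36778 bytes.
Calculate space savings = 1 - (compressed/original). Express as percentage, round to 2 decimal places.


ratio = compressed/original = 36778/80197 = 0.458596
savings = 1 - ratio = 1 - 0.458596 = 0.541404
as a percentage: 0.541404 * 100 = 54.14%

Space savings = 1 - 36778/80197 = 54.14%


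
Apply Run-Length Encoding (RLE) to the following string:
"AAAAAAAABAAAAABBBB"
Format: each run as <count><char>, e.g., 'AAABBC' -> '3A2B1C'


Scanning runs left to right:
  i=0: run of 'A' x 8 -> '8A'
  i=8: run of 'B' x 1 -> '1B'
  i=9: run of 'A' x 5 -> '5A'
  i=14: run of 'B' x 4 -> '4B'

RLE = 8A1B5A4B


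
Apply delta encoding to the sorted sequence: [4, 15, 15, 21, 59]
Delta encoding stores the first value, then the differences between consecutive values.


First value: 4
Deltas:
  15 - 4 = 11
  15 - 15 = 0
  21 - 15 = 6
  59 - 21 = 38


Delta encoded: [4, 11, 0, 6, 38]


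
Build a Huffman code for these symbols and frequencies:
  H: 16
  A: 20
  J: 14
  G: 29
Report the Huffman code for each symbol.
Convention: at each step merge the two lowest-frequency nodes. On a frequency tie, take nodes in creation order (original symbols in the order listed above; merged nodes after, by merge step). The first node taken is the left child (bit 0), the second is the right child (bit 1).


Huffman tree construction:
Step 1: Merge J(14) + H(16) = 30
Step 2: Merge A(20) + G(29) = 49
Step 3: Merge (J+H)(30) + (A+G)(49) = 79
Read each symbol's code off the tree from the root (left child = 0, right child = 1).

Codes:
  H: 01 (length 2)
  A: 10 (length 2)
  J: 00 (length 2)
  G: 11 (length 2)
Average code length: 158/79 = 2.0000 bits/symbol


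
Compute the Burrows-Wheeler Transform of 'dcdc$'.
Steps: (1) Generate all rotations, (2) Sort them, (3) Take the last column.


Rotations (sorted):
  0: $dcdc -> last char: c
  1: c$dcd -> last char: d
  2: cdc$d -> last char: d
  3: dc$dc -> last char: c
  4: dcdc$ -> last char: $


BWT = cddc$


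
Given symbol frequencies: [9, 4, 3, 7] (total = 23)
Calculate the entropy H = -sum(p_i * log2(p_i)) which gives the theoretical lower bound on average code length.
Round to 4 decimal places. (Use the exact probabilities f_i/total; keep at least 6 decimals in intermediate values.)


Per-symbol terms -p_i * log2(p_i) with p_i = f_i/23:
  p = 9/23 = 0.391304: log2(p) = -1.353637, -p*log2(p) = 0.529684
  p = 4/23 = 0.173913: log2(p) = -2.523562, -p*log2(p) = 0.438880
  p = 3/23 = 0.130435: log2(p) = -2.938599, -p*log2(p) = 0.383296
  p = 7/23 = 0.304348: log2(p) = -1.716207, -p*log2(p) = 0.522324
H = 0.529684 + 0.438880 + 0.383296 + 0.522324 = 1.874184

H = 1.8742 bits/symbol


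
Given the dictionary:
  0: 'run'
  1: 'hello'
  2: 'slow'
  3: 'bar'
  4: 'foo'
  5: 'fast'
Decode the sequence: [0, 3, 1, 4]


Look up each index in the dictionary:
  0 -> 'run'
  3 -> 'bar'
  1 -> 'hello'
  4 -> 'foo'

Decoded: "run bar hello foo"
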